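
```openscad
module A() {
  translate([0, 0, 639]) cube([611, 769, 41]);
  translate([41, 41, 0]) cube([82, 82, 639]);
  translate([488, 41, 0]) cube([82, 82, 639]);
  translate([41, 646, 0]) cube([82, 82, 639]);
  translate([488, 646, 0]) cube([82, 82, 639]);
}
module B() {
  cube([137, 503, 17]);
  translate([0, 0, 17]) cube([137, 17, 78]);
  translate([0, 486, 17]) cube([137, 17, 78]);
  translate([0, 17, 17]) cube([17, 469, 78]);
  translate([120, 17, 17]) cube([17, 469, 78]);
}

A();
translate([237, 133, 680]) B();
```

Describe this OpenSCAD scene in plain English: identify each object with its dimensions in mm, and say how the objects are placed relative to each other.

A is a table: top 611 mm (x) × 769 mm (y), 41 mm thick, upper face at z = 680 mm, on four 82×82 mm square legs, each inset 41 mm from the nearest pair of top edges, running from z = 0 to the bottom of the top.

B is an open-topped rectangular box: outside dimensions 137×503×95 mm, with a uniform wall and base thickness of 17 mm. The base is a full 137×503 slab on the floor; four walls sit on top of the base. The front and back walls (the −y and +y sides) span the full width; the two side walls fit between them.

The open box is on top of the table, centred.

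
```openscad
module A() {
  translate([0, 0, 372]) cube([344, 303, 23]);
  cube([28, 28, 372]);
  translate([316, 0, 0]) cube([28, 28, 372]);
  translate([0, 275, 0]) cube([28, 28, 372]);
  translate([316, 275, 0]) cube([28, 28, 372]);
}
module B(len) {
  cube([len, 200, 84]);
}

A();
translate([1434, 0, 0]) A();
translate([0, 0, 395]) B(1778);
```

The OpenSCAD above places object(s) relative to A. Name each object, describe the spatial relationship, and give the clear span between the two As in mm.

A is a stool. B is a beam. A beam spans the tops of two stools. The clear span between the two stools is 1090 mm.

Second stool starts at x = 1434; first ends at x = 344; clear span = 1434 − 344 = 1090 mm.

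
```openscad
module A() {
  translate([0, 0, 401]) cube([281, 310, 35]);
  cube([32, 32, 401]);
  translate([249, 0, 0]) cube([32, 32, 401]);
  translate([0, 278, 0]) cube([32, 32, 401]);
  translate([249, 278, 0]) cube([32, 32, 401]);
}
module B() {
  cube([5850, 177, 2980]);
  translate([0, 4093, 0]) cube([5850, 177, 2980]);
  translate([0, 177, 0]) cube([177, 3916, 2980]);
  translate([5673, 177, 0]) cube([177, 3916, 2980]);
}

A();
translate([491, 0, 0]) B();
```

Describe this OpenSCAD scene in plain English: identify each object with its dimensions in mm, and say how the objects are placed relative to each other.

A is a four-legged stool. The seat is a 281×310×35 mm slab whose top surface is at z = 436 mm; four square legs, each 32×32 mm in cross-section, run from the floor (z = 0) to the underside of the seat, each flush with a corner of the seat.

B is the wall frame of a small rectangular building: four walls, each 2980 mm tall and 177 mm thick, enclosing a footprint 5850 mm (x) by 4270 mm (y) outside-to-outside, with no floor or roof. The front and back walls (the −y and +y sides) span the full width; the two side walls fit between them.

The house frame is on the floor beside the stool on its +x side.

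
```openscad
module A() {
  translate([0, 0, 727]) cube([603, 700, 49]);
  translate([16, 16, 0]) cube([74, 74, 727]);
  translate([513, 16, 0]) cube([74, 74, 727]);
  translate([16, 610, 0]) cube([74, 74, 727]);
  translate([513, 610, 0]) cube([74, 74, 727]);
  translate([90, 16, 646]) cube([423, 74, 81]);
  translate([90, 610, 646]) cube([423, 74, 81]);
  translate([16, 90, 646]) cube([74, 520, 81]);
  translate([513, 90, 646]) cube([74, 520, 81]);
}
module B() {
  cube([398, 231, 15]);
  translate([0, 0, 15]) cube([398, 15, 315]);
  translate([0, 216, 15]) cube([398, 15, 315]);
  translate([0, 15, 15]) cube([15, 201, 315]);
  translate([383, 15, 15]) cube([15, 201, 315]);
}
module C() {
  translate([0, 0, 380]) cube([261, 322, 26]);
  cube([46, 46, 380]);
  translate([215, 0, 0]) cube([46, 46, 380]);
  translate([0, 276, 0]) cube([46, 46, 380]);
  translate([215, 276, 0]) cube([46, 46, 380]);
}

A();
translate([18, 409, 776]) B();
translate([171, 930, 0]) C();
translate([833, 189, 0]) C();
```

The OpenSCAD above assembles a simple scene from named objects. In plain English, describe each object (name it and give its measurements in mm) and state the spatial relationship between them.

A is a rectangular dining table. The top is 603×700×49 mm with its upper surface at z = 776 mm. It stands on four 74×74 mm square legs, each inset 16 mm from the nearest pair of top edges, running from the floor to the underside of the top. Four apron rails, 74 mm thick and 81 mm tall, run between adjacent legs with their top edges flush with the underside of the top and their outer faces flush with the legs' outer faces.

B is an open storage box with external size 398×231×330 mm and wall thickness 15 mm (the base is also 15 mm thick). The base covers the whole footprint; the four walls stand on the base, with the y-facing walls full-width and the x-facing walls fitting between their inner faces.

C is a four-legged stool. The seat is 261×322 mm, 26 mm thick, top at z = 406 mm. It stands on four square legs, each 46×46 mm in cross-section, from z = 0 to the seat underside, each flush with a corner of the seat.

The open box is on top of the table. Two stools sit around the table at the +y, +x sides.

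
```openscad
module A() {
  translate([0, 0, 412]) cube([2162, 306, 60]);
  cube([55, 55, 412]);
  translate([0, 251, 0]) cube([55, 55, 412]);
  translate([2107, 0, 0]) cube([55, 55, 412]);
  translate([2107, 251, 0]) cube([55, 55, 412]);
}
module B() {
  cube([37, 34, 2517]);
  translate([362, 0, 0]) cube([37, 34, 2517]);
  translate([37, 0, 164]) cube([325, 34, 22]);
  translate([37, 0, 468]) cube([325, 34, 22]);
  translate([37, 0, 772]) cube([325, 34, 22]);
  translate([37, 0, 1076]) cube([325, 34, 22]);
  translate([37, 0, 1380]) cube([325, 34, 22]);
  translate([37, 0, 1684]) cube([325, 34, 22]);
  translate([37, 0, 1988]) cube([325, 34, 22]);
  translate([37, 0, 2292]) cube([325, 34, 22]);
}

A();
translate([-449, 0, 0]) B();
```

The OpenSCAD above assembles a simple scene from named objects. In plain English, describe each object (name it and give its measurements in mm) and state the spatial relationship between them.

A is a bench: a 2162×306 mm seat slab, 60 mm thick, top at z = 472 mm, on four 55×55 mm square legs flush with the seat corners and standing on z = 0.

B is a straight ladder. Two 37×34 mm vertical rails, 2517 mm tall, stand 399 mm apart (outside-to-outside) with their front faces coplanar on the −y side. 8 rungs, each 34 mm deep and 22 mm tall, span between the inner faces of the rails, front faces flush with the rails. The lowest rung's underside is at z = 164 mm and rungs are spaced 304 mm apart (underside to underside).

The ladder is on the floor beside the bench on its −x side.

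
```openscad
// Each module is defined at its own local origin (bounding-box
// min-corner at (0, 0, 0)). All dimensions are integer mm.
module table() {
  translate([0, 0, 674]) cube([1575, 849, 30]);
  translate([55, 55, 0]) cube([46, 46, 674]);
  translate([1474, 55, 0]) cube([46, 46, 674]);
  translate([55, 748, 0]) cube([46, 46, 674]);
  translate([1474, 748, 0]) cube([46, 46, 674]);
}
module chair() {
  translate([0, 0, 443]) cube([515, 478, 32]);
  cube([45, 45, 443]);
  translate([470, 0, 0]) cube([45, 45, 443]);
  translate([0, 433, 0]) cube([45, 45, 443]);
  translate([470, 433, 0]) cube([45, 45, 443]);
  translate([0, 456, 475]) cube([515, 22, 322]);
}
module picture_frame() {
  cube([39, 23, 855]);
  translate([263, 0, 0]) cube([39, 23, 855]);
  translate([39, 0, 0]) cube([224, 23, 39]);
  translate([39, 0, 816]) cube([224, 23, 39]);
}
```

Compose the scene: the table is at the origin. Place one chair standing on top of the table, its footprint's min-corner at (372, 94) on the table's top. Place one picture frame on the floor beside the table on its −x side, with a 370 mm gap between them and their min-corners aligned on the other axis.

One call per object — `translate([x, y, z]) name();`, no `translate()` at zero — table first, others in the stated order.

table();
translate([372, 94, 704]) chair();
translate([-672, 0, 0]) picture_frame();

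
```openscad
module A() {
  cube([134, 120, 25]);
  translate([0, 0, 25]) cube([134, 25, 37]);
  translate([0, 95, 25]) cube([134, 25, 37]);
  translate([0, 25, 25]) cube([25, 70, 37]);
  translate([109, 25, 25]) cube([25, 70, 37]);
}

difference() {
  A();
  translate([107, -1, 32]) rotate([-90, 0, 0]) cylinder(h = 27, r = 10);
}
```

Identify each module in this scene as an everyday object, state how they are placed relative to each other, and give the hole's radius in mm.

A is an open box. The open box has a circular hole through its front wall. The hole's radius is 10 mm.

The subtracted cylinder has r = 10 mm.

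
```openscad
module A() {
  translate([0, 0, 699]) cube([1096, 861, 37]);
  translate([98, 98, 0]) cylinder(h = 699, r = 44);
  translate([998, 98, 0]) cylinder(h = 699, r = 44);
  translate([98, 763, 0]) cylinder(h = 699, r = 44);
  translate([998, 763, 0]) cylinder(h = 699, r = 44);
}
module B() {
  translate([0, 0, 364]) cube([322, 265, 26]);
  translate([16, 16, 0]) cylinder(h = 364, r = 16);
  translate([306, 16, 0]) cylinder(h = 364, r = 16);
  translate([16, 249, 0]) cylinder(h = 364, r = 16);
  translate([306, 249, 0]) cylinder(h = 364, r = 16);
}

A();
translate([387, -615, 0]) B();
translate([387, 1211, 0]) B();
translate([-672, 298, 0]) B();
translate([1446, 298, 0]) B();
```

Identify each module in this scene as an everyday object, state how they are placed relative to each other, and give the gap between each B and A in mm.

Each stool's nearest face is 350 mm from the table's bounding box.

A is a table. B is a stool. Four stools sit around the table at the −y, +y, −x, +x sides. The gap between each stool and the table is 350 mm.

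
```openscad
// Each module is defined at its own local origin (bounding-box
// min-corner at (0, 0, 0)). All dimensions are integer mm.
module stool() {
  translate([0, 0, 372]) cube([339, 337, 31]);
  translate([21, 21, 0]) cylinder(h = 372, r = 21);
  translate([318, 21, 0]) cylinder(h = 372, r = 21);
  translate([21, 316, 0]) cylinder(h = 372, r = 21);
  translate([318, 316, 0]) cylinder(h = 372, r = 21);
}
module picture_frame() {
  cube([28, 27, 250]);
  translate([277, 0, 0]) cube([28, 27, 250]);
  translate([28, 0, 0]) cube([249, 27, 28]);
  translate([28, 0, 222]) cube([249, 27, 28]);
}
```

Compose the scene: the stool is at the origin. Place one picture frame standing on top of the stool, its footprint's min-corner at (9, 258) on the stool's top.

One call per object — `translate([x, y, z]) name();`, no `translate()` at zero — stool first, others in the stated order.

stool();
translate([9, 258, 403]) picture_frame();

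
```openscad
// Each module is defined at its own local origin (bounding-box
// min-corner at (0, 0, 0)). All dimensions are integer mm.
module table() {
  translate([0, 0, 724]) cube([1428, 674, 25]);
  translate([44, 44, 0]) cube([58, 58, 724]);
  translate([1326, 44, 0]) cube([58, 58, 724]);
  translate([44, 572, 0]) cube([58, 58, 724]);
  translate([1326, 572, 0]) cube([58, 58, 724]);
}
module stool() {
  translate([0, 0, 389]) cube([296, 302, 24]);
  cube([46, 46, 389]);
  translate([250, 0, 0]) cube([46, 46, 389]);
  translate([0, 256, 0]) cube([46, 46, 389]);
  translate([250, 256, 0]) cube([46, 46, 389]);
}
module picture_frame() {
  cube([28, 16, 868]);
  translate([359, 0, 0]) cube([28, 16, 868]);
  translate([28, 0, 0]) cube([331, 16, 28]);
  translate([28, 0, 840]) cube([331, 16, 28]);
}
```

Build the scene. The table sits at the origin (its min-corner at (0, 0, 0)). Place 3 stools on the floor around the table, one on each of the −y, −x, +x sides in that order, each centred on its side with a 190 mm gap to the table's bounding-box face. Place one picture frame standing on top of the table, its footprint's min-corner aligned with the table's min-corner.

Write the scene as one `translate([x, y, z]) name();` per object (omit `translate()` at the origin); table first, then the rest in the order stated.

table();
translate([566, -492, 0]) stool();
translate([-486, 186, 0]) stool();
translate([1618, 186, 0]) stool();
translate([0, 0, 749]) picture_frame();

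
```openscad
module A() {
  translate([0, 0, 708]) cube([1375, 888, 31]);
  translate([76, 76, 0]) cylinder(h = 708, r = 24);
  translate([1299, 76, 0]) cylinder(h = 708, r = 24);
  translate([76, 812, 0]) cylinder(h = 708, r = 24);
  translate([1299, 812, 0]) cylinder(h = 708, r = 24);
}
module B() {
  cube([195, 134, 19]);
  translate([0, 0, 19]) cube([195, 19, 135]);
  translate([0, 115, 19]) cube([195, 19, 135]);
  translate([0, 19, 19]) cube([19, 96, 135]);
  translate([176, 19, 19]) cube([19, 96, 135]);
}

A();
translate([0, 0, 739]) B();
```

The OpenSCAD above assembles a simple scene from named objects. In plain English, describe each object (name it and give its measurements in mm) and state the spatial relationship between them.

A is a table with a 1375×888 mm rectangular top, 31 mm thick, top surface at z = 739 mm, supported by four round legs of 48 mm diameter, each leg's bounding box inset 52 mm from the nearest pair of top edges, running from the floor.

B is an open-topped rectangular box: outside dimensions 195×134×154 mm, with a uniform wall and base thickness of 19 mm. The base is a full 195×134 slab on the floor; four walls sit on top of the base. The front and back walls (the −y and +y sides) span the full width; the two side walls fit between them.

The open box is on top of the table.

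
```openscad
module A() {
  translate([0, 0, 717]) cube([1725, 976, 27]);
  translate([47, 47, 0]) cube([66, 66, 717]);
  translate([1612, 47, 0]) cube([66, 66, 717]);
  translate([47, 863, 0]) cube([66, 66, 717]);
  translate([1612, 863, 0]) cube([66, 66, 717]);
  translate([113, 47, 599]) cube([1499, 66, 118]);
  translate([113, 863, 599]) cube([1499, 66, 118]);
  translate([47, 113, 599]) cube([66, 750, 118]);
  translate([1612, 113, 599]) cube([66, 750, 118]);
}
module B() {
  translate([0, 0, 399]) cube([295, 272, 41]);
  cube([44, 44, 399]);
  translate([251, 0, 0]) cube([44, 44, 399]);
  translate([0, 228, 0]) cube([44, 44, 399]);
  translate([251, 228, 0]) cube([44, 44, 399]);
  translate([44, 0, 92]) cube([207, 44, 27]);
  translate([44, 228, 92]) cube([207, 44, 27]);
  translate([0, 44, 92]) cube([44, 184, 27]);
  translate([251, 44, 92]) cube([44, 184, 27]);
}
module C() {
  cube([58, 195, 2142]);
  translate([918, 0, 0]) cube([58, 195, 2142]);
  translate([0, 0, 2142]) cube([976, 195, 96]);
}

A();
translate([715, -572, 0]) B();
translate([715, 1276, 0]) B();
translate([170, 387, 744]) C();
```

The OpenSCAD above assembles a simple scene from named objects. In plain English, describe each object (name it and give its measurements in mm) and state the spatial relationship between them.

A is a table with a 1725×976 mm rectangular top, 27 mm thick, top surface at z = 744 mm, supported by four 66×66 mm square legs, each inset 47 mm from the nearest pair of top edges, running from the floor. Four apron rails, 66 mm thick and 118 mm tall, run between adjacent legs with their top edges flush with the underside of the top and their outer faces flush with the legs' outer faces.

B is a simple wooden stool: a rectangular seat 295 mm (x) by 272 mm (y), 41 mm thick, top face at z = 440 mm, on four square legs, each 44×44 mm in cross-section. The legs rest on z = 0, each flush with a corner of the seat. Four stretchers, 44 mm wide and 27 mm tall, connect adjacent legs with their undersides at z = 92 mm, each running between the inner faces of the legs it joins and aligned with the legs' outer faces on the other axis.

C is a door frame. The clear opening is 860 mm wide and 2142 mm high. Two 58 mm wide jambs, 195 mm deep, stand either side of the opening from the floor to the top of the opening. A 96 mm thick head sits across the top of both jambs, spanning the full outside width of the frame.

Two stools sit around the table at the −y, +y sides. The door frame is on top of the table.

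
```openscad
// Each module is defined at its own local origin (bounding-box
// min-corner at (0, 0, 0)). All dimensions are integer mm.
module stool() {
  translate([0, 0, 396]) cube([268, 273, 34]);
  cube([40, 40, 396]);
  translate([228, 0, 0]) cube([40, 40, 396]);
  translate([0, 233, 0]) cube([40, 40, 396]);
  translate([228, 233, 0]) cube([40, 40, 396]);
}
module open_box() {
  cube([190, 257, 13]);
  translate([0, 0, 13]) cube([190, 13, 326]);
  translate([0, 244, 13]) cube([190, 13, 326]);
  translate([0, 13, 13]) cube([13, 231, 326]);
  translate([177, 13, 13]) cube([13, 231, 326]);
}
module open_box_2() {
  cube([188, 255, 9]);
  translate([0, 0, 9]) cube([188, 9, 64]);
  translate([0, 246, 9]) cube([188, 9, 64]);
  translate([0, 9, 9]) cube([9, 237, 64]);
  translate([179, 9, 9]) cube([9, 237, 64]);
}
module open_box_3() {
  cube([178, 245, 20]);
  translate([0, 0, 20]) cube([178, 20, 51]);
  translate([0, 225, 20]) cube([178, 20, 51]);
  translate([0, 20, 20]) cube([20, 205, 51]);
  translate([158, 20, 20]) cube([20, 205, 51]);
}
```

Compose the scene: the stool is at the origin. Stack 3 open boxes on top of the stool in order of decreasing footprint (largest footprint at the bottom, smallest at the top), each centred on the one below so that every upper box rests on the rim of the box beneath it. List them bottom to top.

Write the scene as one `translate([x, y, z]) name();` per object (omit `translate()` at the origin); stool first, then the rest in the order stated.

stool();
translate([39, 8, 430]) open_box();
translate([40, 9, 769]) open_box_2();
translate([45, 14, 842]) open_box_3();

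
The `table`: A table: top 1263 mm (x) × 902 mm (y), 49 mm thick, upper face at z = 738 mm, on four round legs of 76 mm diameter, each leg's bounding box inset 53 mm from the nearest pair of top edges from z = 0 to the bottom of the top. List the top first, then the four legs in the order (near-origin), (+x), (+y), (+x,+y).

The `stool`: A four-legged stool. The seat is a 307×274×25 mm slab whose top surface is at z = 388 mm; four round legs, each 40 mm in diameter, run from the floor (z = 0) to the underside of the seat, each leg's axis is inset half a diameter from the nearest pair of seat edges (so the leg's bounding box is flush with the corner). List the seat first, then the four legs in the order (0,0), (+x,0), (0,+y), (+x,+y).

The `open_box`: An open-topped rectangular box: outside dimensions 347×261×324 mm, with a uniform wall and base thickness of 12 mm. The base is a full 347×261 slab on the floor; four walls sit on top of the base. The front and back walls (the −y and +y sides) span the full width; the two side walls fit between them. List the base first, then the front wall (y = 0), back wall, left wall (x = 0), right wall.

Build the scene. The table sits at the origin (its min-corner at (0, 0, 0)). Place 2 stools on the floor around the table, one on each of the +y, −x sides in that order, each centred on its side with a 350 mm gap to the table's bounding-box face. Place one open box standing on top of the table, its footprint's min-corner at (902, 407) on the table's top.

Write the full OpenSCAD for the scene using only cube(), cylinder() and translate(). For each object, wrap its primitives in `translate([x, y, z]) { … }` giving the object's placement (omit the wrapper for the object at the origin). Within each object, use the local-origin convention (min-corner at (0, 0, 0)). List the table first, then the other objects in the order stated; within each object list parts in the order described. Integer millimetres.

translate([0, 0, 689]) cube([1263, 902, 49]);
translate([91, 91, 0]) cylinder(h = 689, r = 38);
translate([1172, 91, 0]) cylinder(h = 689, r = 38);
translate([91, 811, 0]) cylinder(h = 689, r = 38);
translate([1172, 811, 0]) cylinder(h = 689, r = 38);
translate([478, 1252, 0]) {
  translate([0, 0, 363]) cube([307, 274, 25]);
  translate([20, 20, 0]) cylinder(h = 363, r = 20);
  translate([287, 20, 0]) cylinder(h = 363, r = 20);
  translate([20, 254, 0]) cylinder(h = 363, r = 20);
  translate([287, 254, 0]) cylinder(h = 363, r = 20);
}
translate([-657, 314, 0]) {
  translate([0, 0, 363]) cube([307, 274, 25]);
  translate([20, 20, 0]) cylinder(h = 363, r = 20);
  translate([287, 20, 0]) cylinder(h = 363, r = 20);
  translate([20, 254, 0]) cylinder(h = 363, r = 20);
  translate([287, 254, 0]) cylinder(h = 363, r = 20);
}
translate([902, 407, 738]) {
  cube([347, 261, 12]);
  translate([0, 0, 12]) cube([347, 12, 312]);
  translate([0, 249, 12]) cube([347, 12, 312]);
  translate([0, 12, 12]) cube([12, 237, 312]);
  translate([335, 12, 12]) cube([12, 237, 312]);
}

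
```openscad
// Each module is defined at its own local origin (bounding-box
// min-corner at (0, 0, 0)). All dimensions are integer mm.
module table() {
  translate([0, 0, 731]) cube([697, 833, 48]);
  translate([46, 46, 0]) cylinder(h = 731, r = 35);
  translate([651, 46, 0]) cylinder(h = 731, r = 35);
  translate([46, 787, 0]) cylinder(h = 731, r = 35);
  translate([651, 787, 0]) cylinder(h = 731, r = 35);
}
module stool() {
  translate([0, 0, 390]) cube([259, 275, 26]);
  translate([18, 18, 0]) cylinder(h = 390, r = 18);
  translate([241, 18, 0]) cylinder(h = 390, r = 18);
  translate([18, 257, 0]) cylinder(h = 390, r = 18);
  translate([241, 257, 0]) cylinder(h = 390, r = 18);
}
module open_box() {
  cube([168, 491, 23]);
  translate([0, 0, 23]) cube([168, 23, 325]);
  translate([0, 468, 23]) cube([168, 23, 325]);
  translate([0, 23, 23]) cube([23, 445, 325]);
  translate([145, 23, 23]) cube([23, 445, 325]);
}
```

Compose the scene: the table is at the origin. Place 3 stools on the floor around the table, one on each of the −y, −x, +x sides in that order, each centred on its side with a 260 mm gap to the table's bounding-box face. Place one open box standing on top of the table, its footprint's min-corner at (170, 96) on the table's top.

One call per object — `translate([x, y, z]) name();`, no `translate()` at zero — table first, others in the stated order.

table();
translate([219, -535, 0]) stool();
translate([-519, 279, 0]) stool();
translate([957, 279, 0]) stool();
translate([170, 96, 779]) open_box();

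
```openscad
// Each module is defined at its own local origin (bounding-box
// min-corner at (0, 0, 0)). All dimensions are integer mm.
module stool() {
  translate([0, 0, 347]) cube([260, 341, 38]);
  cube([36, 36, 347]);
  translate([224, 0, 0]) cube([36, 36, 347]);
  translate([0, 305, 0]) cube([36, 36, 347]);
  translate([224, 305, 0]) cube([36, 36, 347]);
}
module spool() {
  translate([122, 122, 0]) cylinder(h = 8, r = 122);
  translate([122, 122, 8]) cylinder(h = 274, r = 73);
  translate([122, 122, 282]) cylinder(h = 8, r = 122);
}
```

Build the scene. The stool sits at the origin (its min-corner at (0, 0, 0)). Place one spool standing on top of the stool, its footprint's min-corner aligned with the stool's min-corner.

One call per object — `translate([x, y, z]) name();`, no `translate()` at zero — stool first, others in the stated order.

stool();
translate([0, 0, 385]) spool();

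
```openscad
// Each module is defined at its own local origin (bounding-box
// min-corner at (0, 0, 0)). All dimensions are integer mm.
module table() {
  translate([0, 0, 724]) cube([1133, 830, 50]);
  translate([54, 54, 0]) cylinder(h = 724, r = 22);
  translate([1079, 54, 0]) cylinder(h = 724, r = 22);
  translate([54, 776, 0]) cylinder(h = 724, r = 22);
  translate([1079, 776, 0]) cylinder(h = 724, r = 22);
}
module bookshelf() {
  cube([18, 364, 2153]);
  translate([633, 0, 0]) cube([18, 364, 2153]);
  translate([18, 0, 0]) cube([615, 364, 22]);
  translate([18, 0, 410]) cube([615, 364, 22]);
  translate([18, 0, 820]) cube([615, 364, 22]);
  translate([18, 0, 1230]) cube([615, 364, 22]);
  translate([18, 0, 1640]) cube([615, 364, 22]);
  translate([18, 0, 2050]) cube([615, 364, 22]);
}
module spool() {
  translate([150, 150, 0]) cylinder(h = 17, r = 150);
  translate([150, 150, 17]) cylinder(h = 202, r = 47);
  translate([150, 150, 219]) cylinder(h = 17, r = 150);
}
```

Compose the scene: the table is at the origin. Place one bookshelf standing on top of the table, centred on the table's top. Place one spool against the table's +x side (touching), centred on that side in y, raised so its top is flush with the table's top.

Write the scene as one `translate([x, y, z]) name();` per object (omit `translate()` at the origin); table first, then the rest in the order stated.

table();
translate([241, 233, 774]) bookshelf();
translate([1133, 265, 538]) spool();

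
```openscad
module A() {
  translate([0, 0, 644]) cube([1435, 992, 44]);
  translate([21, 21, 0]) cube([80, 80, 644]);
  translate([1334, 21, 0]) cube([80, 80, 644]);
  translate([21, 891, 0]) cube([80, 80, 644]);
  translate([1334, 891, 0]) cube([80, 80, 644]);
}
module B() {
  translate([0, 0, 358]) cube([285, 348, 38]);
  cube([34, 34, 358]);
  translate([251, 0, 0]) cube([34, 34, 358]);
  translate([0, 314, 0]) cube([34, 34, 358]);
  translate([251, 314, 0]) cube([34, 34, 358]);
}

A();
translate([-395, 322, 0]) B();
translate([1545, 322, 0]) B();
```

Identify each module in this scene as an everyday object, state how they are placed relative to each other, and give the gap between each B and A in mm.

A is a table. B is a stool. Two stools sit around the table at the −x, +x sides. The gap between each stool and the table is 110 mm.

Each stool's nearest face is 110 mm from the table's bounding box.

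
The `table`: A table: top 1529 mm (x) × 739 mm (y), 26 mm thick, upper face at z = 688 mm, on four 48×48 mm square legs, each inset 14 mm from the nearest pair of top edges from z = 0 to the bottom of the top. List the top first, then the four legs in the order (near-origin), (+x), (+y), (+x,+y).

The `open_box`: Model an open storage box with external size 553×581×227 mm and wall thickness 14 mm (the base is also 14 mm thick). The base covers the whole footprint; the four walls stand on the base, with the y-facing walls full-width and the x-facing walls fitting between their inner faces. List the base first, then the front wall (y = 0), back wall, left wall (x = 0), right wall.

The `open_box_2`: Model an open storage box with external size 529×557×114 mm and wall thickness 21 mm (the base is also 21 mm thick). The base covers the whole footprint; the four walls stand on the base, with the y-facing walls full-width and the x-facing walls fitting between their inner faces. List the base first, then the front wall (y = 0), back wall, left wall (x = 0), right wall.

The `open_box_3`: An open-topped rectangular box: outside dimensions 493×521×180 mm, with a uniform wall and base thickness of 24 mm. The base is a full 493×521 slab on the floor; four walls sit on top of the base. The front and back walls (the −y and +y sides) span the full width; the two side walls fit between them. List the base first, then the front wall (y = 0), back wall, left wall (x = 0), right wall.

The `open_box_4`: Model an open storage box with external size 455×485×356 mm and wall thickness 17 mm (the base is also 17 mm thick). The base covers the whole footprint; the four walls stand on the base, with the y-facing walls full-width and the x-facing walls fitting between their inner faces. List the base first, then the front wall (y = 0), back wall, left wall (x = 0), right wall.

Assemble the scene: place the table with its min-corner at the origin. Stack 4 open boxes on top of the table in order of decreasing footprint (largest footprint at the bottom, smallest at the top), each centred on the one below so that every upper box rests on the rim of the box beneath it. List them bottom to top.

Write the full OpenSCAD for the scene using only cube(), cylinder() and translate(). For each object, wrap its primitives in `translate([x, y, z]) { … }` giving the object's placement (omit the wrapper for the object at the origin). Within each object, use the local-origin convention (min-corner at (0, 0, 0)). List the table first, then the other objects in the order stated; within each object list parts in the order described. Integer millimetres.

translate([0, 0, 662]) cube([1529, 739, 26]);
translate([14, 14, 0]) cube([48, 48, 662]);
translate([1467, 14, 0]) cube([48, 48, 662]);
translate([14, 677, 0]) cube([48, 48, 662]);
translate([1467, 677, 0]) cube([48, 48, 662]);
translate([488, 79, 688]) {
  cube([553, 581, 14]);
  translate([0, 0, 14]) cube([553, 14, 213]);
  translate([0, 567, 14]) cube([553, 14, 213]);
  translate([0, 14, 14]) cube([14, 553, 213]);
  translate([539, 14, 14]) cube([14, 553, 213]);
}
translate([500, 91, 915]) {
  cube([529, 557, 21]);
  translate([0, 0, 21]) cube([529, 21, 93]);
  translate([0, 536, 21]) cube([529, 21, 93]);
  translate([0, 21, 21]) cube([21, 515, 93]);
  translate([508, 21, 21]) cube([21, 515, 93]);
}
translate([518, 109, 1029]) {
  cube([493, 521, 24]);
  translate([0, 0, 24]) cube([493, 24, 156]);
  translate([0, 497, 24]) cube([493, 24, 156]);
  translate([0, 24, 24]) cube([24, 473, 156]);
  translate([469, 24, 24]) cube([24, 473, 156]);
}
translate([537, 127, 1209]) {
  cube([455, 485, 17]);
  translate([0, 0, 17]) cube([455, 17, 339]);
  translate([0, 468, 17]) cube([455, 17, 339]);
  translate([0, 17, 17]) cube([17, 451, 339]);
  translate([438, 17, 17]) cube([17, 451, 339]);
}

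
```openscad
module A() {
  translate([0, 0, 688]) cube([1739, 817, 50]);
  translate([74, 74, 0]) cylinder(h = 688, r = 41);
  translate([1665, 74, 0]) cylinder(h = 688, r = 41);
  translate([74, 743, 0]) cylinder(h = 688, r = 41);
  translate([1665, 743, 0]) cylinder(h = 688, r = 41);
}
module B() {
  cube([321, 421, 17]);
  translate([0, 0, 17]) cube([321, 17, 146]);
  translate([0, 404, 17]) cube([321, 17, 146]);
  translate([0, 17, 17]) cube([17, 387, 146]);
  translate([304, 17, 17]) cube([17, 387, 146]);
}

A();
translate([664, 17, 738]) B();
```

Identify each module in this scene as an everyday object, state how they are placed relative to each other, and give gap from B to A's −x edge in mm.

The open box's min-x is at 664; the table's min-x is 0; gap = 664 mm.

A is a table. B is an open box. The open box is on top of the table. The gap from the open box to the table's −x edge is 664 mm.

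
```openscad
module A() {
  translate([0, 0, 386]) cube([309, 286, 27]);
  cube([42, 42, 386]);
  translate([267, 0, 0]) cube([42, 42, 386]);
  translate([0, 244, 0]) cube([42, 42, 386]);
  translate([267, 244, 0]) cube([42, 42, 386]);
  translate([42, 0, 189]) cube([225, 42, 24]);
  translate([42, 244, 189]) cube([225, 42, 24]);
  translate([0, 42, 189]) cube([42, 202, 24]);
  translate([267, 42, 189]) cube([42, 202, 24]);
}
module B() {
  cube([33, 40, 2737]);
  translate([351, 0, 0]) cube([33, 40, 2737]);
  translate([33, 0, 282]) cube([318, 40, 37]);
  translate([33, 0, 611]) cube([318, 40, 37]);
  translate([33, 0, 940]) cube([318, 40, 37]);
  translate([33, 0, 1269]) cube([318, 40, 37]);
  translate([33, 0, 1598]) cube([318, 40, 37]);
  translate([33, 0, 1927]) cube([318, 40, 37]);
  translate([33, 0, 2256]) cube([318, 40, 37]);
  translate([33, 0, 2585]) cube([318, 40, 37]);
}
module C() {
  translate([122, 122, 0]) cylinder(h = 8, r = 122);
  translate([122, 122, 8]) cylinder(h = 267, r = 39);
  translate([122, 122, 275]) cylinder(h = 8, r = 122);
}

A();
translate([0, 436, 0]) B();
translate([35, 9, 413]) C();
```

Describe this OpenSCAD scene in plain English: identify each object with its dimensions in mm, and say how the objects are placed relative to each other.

A is a four-legged stool. The seat is a 309×286×27 mm slab whose top surface is at z = 413 mm; four square legs, each 42×42 mm in cross-section, run from the floor (z = 0) to the underside of the seat, each flush with a corner of the seat. Four stretchers, 42 mm wide and 24 mm tall, connect adjacent legs with their undersides at z = 189 mm, each running between the inner faces of the legs it joins and aligned with the legs' outer faces on the other axis.

B is a wooden ladder with two side rails of 33×40 mm section and 2737 mm height, set 384 mm apart overall. Between them run 8 rectangular rungs (40 mm deep, 37 mm thick), front faces flush with the rails' −y face. The bottom of the first rung is 282 mm above the floor and each subsequent rung is 329 mm higher than the one below.

C is a spool: two coaxial disc flanges of radius 122 mm and thickness 8 mm, joined by a core cylinder of radius 39 mm and height 267 mm. The lower flange rests on z = 0 and the three cylinders share a vertical axis.

The ladder is on the floor beside the stool on its +y side. The spool is on top of the stool.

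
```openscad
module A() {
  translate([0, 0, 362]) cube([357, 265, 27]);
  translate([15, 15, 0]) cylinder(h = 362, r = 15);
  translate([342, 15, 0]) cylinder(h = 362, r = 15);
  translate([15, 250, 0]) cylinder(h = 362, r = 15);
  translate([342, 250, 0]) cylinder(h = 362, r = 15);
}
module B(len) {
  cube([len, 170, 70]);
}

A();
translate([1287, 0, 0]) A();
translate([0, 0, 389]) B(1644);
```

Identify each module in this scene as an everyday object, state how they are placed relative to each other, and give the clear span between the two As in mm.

Second stool starts at x = 1287; first ends at x = 357; clear span = 1287 − 357 = 930 mm.

A is a stool. B is a beam. A beam spans the tops of two stools. The clear span between the two stools is 930 mm.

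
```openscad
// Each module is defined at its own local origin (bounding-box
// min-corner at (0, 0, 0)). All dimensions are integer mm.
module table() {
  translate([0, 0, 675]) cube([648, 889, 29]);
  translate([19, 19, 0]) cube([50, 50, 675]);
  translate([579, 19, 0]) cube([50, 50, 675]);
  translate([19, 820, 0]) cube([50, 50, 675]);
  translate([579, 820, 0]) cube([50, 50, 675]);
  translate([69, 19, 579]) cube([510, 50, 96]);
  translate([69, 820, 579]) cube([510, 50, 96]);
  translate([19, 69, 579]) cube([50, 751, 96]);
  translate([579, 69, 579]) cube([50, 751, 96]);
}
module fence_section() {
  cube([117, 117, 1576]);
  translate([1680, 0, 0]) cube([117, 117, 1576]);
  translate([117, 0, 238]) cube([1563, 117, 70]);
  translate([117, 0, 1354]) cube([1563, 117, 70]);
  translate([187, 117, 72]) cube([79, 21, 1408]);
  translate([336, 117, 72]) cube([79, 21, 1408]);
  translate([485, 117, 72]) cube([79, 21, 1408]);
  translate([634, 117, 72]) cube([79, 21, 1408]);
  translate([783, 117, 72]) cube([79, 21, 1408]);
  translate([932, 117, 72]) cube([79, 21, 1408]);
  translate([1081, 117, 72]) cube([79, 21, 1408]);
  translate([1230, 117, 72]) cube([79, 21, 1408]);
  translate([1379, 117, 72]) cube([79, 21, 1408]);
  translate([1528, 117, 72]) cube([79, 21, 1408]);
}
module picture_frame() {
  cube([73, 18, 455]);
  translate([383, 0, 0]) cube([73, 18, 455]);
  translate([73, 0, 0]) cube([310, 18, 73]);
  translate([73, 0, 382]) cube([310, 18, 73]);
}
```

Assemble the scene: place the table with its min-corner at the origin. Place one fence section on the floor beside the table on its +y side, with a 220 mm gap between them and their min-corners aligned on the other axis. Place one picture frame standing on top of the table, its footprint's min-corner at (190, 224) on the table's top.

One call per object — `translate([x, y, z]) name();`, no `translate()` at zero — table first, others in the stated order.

table();
translate([0, 1109, 0]) fence_section();
translate([190, 224, 704]) picture_frame();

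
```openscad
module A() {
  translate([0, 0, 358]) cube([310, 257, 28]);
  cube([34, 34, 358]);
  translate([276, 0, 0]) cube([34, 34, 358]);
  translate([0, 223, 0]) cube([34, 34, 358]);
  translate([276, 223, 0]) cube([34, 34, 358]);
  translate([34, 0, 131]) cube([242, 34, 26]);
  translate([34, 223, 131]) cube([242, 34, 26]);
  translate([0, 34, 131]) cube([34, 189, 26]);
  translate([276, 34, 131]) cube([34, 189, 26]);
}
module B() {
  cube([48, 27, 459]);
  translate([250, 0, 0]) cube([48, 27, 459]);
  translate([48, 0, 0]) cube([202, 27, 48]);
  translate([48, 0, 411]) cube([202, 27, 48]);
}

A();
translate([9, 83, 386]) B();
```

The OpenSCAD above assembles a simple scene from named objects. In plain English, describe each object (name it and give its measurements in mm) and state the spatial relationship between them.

A is a simple wooden stool: a rectangular seat 310 mm (x) by 257 mm (y), 28 mm thick, top face at z = 386 mm, on four square legs, each 34×34 mm in cross-section. The legs rest on z = 0, each flush with a corner of the seat. Four stretchers, 34 mm wide and 26 mm tall, connect adjacent legs with their undersides at z = 131 mm, each running between the inner faces of the legs it joins and aligned with the legs' outer faces on the other axis.

B is a rectangular picture frame lying in the x–z plane (depth along y). The opening is 202 mm wide (x) by 363 mm tall (z), surrounded by a border 48 mm wide on all four sides. The frame is 27 mm deep and is made of two full-height vertical stiles with two horizontal rails fitted between them.

The picture frame is on top of the stool.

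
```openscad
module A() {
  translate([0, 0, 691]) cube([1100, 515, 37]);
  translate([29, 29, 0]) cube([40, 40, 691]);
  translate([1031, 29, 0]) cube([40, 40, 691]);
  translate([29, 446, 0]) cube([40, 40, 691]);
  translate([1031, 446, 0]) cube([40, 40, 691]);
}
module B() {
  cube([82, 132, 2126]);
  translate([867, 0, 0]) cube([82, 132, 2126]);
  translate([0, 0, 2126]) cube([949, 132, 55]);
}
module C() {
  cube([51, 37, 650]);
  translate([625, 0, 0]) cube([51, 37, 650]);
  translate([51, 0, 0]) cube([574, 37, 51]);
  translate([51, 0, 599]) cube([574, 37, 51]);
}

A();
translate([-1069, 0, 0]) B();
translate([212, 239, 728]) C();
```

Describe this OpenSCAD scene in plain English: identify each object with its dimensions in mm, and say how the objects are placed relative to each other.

A is a rectangular dining table. The top is 1100×515×37 mm with its upper surface at z = 728 mm. It stands on four 40×40 mm square legs, each inset 29 mm from the nearest pair of top edges, running from the floor to the underside of the top.

B is a door frame. The clear opening is 785 mm wide and 2126 mm high. Two 82 mm wide jambs, 132 mm deep, stand either side of the opening from the floor to the top of the opening. A 55 mm thick head sits across the top of both jambs, spanning the full outside width of the frame.

C is a picture frame with a 574×548 mm rectangular opening (x by z) and a uniform 51 mm border on every side. Frame depth is 37 mm along y. It is built from two vertical stiles running the full outside height and two horizontal rails spanning the gap between the stiles.

The door frame is on the floor beside the table on its −x side. The picture frame is on top of the table, centred.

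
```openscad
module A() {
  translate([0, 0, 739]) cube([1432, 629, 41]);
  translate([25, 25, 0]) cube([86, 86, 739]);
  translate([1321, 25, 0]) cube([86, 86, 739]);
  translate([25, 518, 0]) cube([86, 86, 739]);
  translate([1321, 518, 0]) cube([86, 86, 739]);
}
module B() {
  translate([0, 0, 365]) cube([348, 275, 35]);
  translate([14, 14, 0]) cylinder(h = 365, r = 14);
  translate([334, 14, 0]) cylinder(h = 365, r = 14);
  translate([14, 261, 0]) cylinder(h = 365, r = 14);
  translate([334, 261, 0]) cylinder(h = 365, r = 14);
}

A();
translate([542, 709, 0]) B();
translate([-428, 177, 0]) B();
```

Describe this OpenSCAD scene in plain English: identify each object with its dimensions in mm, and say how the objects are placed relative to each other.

A is a table with a 1432×629 mm rectangular top, 41 mm thick, top surface at z = 780 mm, supported by four 86×86 mm square legs, each inset 25 mm from the nearest pair of top edges, running from the floor.

B is a four-legged stool. The seat is a 348×275×35 mm slab whose top surface is at z = 400 mm; four round legs, each 28 mm in diameter, run from the floor (z = 0) to the underside of the seat, each leg's axis is inset half a diameter from the nearest pair of seat edges (so the leg's bounding box is flush with the corner).

Two stools sit around the table at the +y, −x sides.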